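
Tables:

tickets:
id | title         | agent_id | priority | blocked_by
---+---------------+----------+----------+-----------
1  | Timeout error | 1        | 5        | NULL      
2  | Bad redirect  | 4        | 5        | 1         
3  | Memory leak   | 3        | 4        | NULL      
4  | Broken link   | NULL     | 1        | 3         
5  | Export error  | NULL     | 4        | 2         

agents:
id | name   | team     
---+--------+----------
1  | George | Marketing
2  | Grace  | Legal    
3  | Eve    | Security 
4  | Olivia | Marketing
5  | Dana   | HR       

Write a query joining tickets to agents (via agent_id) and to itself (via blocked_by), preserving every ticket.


Two LEFT JOINs from the same base table tickets: one to agents via agent_id, one to tickets itself via blocked_by. Both are LEFT so every ticket is preserved.
Match against agents:
  - ticket 1 (Timeout error): agent_id=1 -> matches George
  - ticket 2 (Bad redirect): agent_id=4 -> matches Olivia
  - ticket 3 (Memory leak): agent_id=3 -> matches Eve
  - ticket 4 (Broken link): agent_id=NULL, no match -> kept with NULL
  - ticket 5 (Export error): agent_id=NULL, no match -> kept with NULL
Match against tickets (self):
  - ticket 1 (Timeout error): blocked_by=NULL -> NULL
  - ticket 2 (Bad redirect): blocked_by=1 -> Timeout error
  - ticket 3 (Memory leak): blocked_by=NULL -> NULL
  - ticket 4 (Broken link): blocked_by=3 -> Memory leak
  - ticket 5 (Export error): blocked_by=2 -> Bad redirect

SQL:
SELECT a.title, b.name AS agent, c.title AS blocked_by
FROM tickets a
LEFT JOIN agents b ON a.agent_id = b.id
LEFT JOIN tickets c ON a.blocked_by = c.id

Result:
title         | agent  | blocked_by   
--------------+--------+--------------
Timeout error | George | NULL         
Bad redirect  | Olivia | Timeout error
Memory leak   | Eve    | NULL         
Broken link   | NULL   | Memory leak  
Export error  | NULL   | Bad redirect 


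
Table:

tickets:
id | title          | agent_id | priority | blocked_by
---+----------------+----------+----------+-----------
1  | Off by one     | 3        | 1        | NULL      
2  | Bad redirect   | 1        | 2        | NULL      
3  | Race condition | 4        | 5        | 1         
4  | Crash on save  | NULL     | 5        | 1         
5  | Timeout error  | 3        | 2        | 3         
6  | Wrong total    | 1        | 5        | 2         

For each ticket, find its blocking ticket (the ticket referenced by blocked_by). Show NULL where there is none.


This is a self-join: tickets is joined to a second copy of itself, matching each row's blocked_by to another row's id. Use LEFT JOIN so rows with blocked_by=NULL are kept.
  - ticket 1 (Off by one): blocked_by=NULL -> NULL
  - ticket 2 (Bad redirect): blocked_by=NULL -> NULL
  - ticket 3 (Race condition): blocked_by=1 -> Off by one
  - ticket 4 (Crash on save): blocked_by=1 -> Off by one
  - ticket 5 (Timeout error): blocked_by=3 -> Race condition
  - ticket 6 (Wrong total): blocked_by=2 -> Bad redirect

SQL:
SELECT a.title AS item, b.title AS blocked_by
FROM tickets a
LEFT JOIN tickets b ON a.blocked_by = b.id

Result:
item           | blocked_by    
---------------+---------------
Off by one     | NULL          
Bad redirect   | NULL          
Race condition | Off by one    
Crash on save  | Off by one    
Timeout error  | Race condition
Wrong total    | Bad redirect  


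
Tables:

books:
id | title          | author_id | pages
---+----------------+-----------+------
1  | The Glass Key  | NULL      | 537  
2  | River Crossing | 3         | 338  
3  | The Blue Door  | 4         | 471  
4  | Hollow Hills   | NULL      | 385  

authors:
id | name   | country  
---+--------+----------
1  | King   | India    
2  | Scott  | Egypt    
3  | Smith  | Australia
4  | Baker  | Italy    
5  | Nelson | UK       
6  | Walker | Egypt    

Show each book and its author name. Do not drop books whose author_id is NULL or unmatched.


LEFT JOIN keeps every row from books (the left table); where author_id has no match in authors, the author columns become NULL. Walk through each book:
  - book 1 (The Glass Key): author_id=NULL, no match -> kept with NULL
  - book 2 (River Crossing): author_id=3 -> matches Smith
  - book 3 (The Blue Door): author_id=4 -> matches Baker
  - book 4 (Hollow Hills): author_id=NULL, no match -> kept with NULL
All 4 rows appear; 2 have NULL author.

SQL:
SELECT a.title, b.name AS author
FROM books a
LEFT JOIN authors b ON a.author_id = b.id

Result:
title          | author
---------------+-------
The Glass Key  | NULL  
River Crossing | Smith 
The Blue Door  | Baker 
Hollow Hills   | NULL  


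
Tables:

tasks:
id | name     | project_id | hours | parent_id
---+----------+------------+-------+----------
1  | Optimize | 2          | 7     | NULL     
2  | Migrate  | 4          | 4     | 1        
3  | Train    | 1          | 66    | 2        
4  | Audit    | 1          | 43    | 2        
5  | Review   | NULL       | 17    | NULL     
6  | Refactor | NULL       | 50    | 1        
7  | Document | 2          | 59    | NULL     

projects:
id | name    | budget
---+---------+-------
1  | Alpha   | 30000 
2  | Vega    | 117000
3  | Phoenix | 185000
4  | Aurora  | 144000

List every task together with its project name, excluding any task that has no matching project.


INNER JOIN keeps only tasks rows whose project_id matches an id in projects. Walk through each task:
  - task 1 (Optimize): project_id=2 -> matches Vega
  - task 2 (Migrate): project_id=4 -> matches Aurora
  - task 3 (Train): project_id=1 -> matches Alpha
  - task 4 (Audit): project_id=1 -> matches Alpha
  - task 5 (Review): project_id=NULL, no match -> dropped
  - task 6 (Refactor): project_id=NULL, no match -> dropped
  - task 7 (Document): project_id=2 -> matches Vega
So 2 of 7 rows are dropped.

SQL:
SELECT a.name, b.name AS project
FROM tasks a
INNER JOIN projects b ON a.project_id = b.id

Result:
name     | project
---------+--------
Optimize | Vega   
Migrate  | Aurora 
Train    | Alpha  
Audit    | Alpha  
Document | Vega   


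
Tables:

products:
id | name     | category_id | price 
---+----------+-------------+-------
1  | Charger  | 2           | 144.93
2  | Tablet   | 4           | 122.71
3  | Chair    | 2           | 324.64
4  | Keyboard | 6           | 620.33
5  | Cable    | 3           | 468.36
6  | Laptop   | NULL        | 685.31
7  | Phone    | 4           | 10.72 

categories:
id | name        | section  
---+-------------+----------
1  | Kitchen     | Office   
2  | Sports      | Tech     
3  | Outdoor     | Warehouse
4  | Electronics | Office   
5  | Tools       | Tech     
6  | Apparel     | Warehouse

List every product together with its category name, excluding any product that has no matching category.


INNER JOIN keeps only products rows whose category_id matches an id in categories. Walk through each product:
  - product 1 (Charger): category_id=2 -> matches Sports
  - product 2 (Tablet): category_id=4 -> matches Electronics
  - product 3 (Chair): category_id=2 -> matches Sports
  - product 4 (Keyboard): category_id=6 -> matches Apparel
  - product 5 (Cable): category_id=3 -> matches Outdoor
  - product 6 (Laptop): category_id=NULL, no match -> dropped
  - product 7 (Phone): category_id=4 -> matches Electronics
So 1 of 7 rows is dropped.

SQL:
SELECT a.name, b.name AS category
FROM products a
INNER JOIN categories b ON a.category_id = b.id

Result:
name     | category   
---------+------------
Charger  | Sports     
Tablet   | Electronics
Chair    | Sports     
Keyboard | Apparel    
Cable    | Outdoor    
Phone    | Electronics


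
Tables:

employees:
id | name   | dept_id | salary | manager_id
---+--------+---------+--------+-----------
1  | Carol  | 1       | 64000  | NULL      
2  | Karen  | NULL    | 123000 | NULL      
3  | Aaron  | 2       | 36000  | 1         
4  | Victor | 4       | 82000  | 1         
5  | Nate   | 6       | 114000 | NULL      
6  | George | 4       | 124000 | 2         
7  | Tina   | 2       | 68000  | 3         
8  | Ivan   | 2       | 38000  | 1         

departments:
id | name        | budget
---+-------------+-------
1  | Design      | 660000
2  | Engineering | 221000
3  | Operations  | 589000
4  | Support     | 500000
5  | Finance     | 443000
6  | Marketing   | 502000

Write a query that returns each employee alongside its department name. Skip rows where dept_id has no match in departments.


INNER JOIN keeps only employees rows whose dept_id matches an id in departments. Walk through each employee:
  - employee 1 (Carol): dept_id=1 -> matches Design
  - employee 2 (Karen): dept_id=NULL, no match -> dropped
  - employee 3 (Aaron): dept_id=2 -> matches Engineering
  - employee 4 (Victor): dept_id=4 -> matches Support
  - employee 5 (Nate): dept_id=6 -> matches Marketing
  - employee 6 (George): dept_id=4 -> matches Support
  - employee 7 (Tina): dept_id=2 -> matches Engineering
  - employee 8 (Ivan): dept_id=2 -> matches Engineering
So 1 of 8 rows is dropped.

SQL:
SELECT a.name, b.name AS department
FROM employees a
INNER JOIN departments b ON a.dept_id = b.id

Result:
name   | department 
-------+------------
Carol  | Design     
Aaron  | Engineering
Victor | Support    
Nate   | Marketing  
George | Support    
Tina   | Engineering
Ivan   | Engineering


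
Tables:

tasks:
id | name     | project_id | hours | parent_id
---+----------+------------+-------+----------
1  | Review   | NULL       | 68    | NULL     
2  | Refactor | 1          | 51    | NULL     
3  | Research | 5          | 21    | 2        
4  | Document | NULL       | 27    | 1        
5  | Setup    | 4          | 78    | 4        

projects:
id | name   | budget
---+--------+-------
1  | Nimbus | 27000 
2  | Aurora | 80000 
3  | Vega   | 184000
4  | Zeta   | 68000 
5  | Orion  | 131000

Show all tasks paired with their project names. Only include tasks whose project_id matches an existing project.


INNER JOIN keeps only tasks rows whose project_id matches an id in projects. Walk through each task:
  - task 1 (Review): project_id=NULL, no match -> dropped
  - task 2 (Refactor): project_id=1 -> matches Nimbus
  - task 3 (Research): project_id=5 -> matches Orion
  - task 4 (Document): project_id=NULL, no match -> dropped
  - task 5 (Setup): project_id=4 -> matches Zeta
So 2 of 5 rows are dropped.

SQL:
SELECT a.name, b.name AS project
FROM tasks a
INNER JOIN projects b ON a.project_id = b.id

Result:
name     | project
---------+--------
Refactor | Nimbus 
Research | Orion  
Setup    | Zeta   


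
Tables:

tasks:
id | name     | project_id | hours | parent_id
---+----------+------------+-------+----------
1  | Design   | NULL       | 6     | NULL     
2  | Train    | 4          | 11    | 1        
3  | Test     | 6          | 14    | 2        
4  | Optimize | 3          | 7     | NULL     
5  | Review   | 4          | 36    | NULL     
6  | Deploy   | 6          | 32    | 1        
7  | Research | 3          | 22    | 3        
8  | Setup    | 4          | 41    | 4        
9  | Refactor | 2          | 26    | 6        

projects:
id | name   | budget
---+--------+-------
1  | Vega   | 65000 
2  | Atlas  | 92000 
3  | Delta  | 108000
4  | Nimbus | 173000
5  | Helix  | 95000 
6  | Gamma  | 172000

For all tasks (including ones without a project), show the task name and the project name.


LEFT JOIN keeps every row from tasks (the left table); where project_id has no match in projects, the project columns become NULL. Walk through each task:
  - task 1 (Design): project_id=NULL, no match -> kept with NULL
  - task 2 (Train): project_id=4 -> matches Nimbus
  - task 3 (Test): project_id=6 -> matches Gamma
  - task 4 (Optimize): project_id=3 -> matches Delta
  - task 5 (Review): project_id=4 -> matches Nimbus
  - task 6 (Deploy): project_id=6 -> matches Gamma
  - task 7 (Research): project_id=3 -> matches Delta
  - task 8 (Setup): project_id=4 -> matches Nimbus
  - task 9 (Refactor): project_id=2 -> matches Atlas
All 9 rows appear; 1 has NULL project.

SQL:
SELECT a.name, b.name AS project
FROM tasks a
LEFT JOIN projects b ON a.project_id = b.id

Result:
name     | project
---------+--------
Design   | NULL   
Train    | Nimbus 
Test     | Gamma  
Optimize | Delta  
Review   | Nimbus 
Deploy   | Gamma  
Research | Delta  
Setup    | Nimbus 
Refactor | Atlas  


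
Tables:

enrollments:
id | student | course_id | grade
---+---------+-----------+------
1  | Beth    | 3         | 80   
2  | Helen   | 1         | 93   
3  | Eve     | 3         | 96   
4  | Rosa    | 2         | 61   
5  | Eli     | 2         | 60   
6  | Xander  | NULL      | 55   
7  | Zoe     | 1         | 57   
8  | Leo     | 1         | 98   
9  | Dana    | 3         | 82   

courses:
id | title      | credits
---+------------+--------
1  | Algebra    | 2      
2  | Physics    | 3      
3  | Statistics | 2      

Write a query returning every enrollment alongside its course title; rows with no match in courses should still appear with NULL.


LEFT JOIN keeps every row from enrollments (the left table); where course_id has no match in courses, the course columns become NULL. Walk through each enrollment:
  - enrollment 1 (Beth): course_id=3 -> matches Statistics
  - enrollment 2 (Helen): course_id=1 -> matches Algebra
  - enrollment 3 (Eve): course_id=3 -> matches Statistics
  - enrollment 4 (Rosa): course_id=2 -> matches Physics
  - enrollment 5 (Eli): course_id=2 -> matches Physics
  - enrollment 6 (Xander): course_id=NULL, no match -> kept with NULL
  - enrollment 7 (Zoe): course_id=1 -> matches Algebra
  - enrollment 8 (Leo): course_id=1 -> matches Algebra
  - enrollment 9 (Dana): course_id=3 -> matches Statistics
All 9 rows appear; 1 has NULL course.

SQL:
SELECT a.student, b.title AS course
FROM enrollments a
LEFT JOIN courses b ON a.course_id = b.id

Result:
student | course    
--------+-----------
Beth    | Statistics
Helen   | Algebra   
Eve     | Statistics
Rosa    | Physics   
Eli     | Physics   
Xander  | NULL      
Zoe     | Algebra   
Leo     | Algebra   
Dana    | Statistics


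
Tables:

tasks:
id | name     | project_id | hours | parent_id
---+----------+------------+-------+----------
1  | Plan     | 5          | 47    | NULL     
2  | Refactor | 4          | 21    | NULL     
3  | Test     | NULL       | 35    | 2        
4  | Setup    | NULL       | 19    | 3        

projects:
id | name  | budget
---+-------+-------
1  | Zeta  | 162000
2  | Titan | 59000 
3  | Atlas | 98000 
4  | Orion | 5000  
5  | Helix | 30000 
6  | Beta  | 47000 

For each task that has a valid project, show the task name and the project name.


INNER JOIN keeps only tasks rows whose project_id matches an id in projects. Walk through each task:
  - task 1 (Plan): project_id=5 -> matches Helix
  - task 2 (Refactor): project_id=4 -> matches Orion
  - task 3 (Test): project_id=NULL, no match -> dropped
  - task 4 (Setup): project_id=NULL, no match -> dropped
So 2 of 4 rows are dropped.

SQL:
SELECT a.name, b.name AS project
FROM tasks a
INNER JOIN projects b ON a.project_id = b.id

Result:
name     | project
---------+--------
Plan     | Helix  
Refactor | Orion  


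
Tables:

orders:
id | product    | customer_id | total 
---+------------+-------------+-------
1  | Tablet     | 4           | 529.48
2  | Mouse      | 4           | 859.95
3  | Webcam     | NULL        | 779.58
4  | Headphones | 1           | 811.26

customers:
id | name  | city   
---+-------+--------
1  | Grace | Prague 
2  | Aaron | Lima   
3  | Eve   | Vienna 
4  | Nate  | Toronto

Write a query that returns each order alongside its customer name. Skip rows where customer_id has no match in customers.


INNER JOIN keeps only orders rows whose customer_id matches an id in customers. Walk through each order:
  - order 1 (Tablet): customer_id=4 -> matches Nate
  - order 2 (Mouse): customer_id=4 -> matches Nate
  - order 3 (Webcam): customer_id=NULL, no match -> dropped
  - order 4 (Headphones): customer_id=1 -> matches Grace
So 1 of 4 rows is dropped.

SQL:
SELECT a.product, b.name AS customer
FROM orders a
INNER JOIN customers b ON a.customer_id = b.id

Result:
product    | customer
-----------+---------
Tablet     | Nate    
Mouse      | Nate    
Headphones | Grace   


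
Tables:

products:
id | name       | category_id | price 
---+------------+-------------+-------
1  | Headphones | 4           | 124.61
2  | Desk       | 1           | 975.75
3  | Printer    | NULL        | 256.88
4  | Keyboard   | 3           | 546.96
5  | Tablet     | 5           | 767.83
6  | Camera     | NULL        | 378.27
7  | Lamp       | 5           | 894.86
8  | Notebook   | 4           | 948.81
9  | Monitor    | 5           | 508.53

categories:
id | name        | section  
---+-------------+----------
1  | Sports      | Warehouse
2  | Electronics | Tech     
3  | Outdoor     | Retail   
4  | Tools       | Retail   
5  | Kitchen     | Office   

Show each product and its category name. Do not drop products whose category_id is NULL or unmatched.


LEFT JOIN keeps every row from products (the left table); where category_id has no match in categories, the category columns become NULL. Walk through each product:
  - product 1 (Headphones): category_id=4 -> matches Tools
  - product 2 (Desk): category_id=1 -> matches Sports
  - product 3 (Printer): category_id=NULL, no match -> kept with NULL
  - product 4 (Keyboard): category_id=3 -> matches Outdoor
  - product 5 (Tablet): category_id=5 -> matches Kitchen
  - product 6 (Camera): category_id=NULL, no match -> kept with NULL
  - product 7 (Lamp): category_id=5 -> matches Kitchen
  - product 8 (Notebook): category_id=4 -> matches Tools
  - product 9 (Monitor): category_id=5 -> matches Kitchen
All 9 rows appear; 2 have NULL category.

SQL:
SELECT a.name, b.name AS category
FROM products a
LEFT JOIN categories b ON a.category_id = b.id

Result:
name       | category
-----------+---------
Headphones | Tools   
Desk       | Sports  
Printer    | NULL    
Keyboard   | Outdoor 
Tablet     | Kitchen 
Camera     | NULL    
Lamp       | Kitchen 
Notebook   | Tools   
Monitor    | Kitchen 


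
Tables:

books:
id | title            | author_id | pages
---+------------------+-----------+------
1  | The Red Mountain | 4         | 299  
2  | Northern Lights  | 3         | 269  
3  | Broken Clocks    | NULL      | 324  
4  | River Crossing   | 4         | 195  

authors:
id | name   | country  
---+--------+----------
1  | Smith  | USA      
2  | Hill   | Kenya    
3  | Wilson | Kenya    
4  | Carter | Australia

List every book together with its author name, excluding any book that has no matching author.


INNER JOIN keeps only books rows whose author_id matches an id in authors. Walk through each book:
  - book 1 (The Red Mountain): author_id=4 -> matches Carter
  - book 2 (Northern Lights): author_id=3 -> matches Wilson
  - book 3 (Broken Clocks): author_id=NULL, no match -> dropped
  - book 4 (River Crossing): author_id=4 -> matches Carter
So 1 of 4 rows is dropped.

SQL:
SELECT a.title, b.name AS author
FROM books a
INNER JOIN authors b ON a.author_id = b.id

Result:
title            | author
-----------------+-------
The Red Mountain | Carter
Northern Lights  | Wilson
River Crossing   | Carter


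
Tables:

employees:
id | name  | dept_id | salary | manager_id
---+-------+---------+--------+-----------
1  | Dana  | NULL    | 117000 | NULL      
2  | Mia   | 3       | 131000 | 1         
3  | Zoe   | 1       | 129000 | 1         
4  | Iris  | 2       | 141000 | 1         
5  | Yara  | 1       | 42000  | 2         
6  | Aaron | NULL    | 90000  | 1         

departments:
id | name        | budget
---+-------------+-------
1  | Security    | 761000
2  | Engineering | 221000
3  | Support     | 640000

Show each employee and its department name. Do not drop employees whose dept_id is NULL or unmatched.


LEFT JOIN keeps every row from employees (the left table); where dept_id has no match in departments, the department columns become NULL. Walk through each employee:
  - employee 1 (Dana): dept_id=NULL, no match -> kept with NULL
  - employee 2 (Mia): dept_id=3 -> matches Support
  - employee 3 (Zoe): dept_id=1 -> matches Security
  - employee 4 (Iris): dept_id=2 -> matches Engineering
  - employee 5 (Yara): dept_id=1 -> matches Security
  - employee 6 (Aaron): dept_id=NULL, no match -> kept with NULL
All 6 rows appear; 2 have NULL department.

SQL:
SELECT a.name, b.name AS department
FROM employees a
LEFT JOIN departments b ON a.dept_id = b.id

Result:
name  | department 
------+------------
Dana  | NULL       
Mia   | Support    
Zoe   | Security   
Iris  | Engineering
Yara  | Security   
Aaron | NULL       


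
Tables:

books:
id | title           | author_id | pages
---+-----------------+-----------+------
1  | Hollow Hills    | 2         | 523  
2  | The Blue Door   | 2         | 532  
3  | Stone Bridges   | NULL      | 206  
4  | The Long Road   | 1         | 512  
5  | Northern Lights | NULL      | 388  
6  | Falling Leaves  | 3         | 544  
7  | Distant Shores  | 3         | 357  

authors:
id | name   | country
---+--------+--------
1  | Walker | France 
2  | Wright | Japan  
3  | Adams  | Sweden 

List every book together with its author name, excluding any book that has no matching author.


INNER JOIN keeps only books rows whose author_id matches an id in authors. Walk through each book:
  - book 1 (Hollow Hills): author_id=2 -> matches Wright
  - book 2 (The Blue Door): author_id=2 -> matches Wright
  - book 3 (Stone Bridges): author_id=NULL, no match -> dropped
  - book 4 (The Long Road): author_id=1 -> matches Walker
  - book 5 (Northern Lights): author_id=NULL, no match -> dropped
  - book 6 (Falling Leaves): author_id=3 -> matches Adams
  - book 7 (Distant Shores): author_id=3 -> matches Adams
So 2 of 7 rows are dropped.

SQL:
SELECT a.title, b.name AS author
FROM books a
INNER JOIN authors b ON a.author_id = b.id

Result:
title          | author
---------------+-------
Hollow Hills   | Wright
The Blue Door  | Wright
The Long Road  | Walker
Falling Leaves | Adams 
Distant Shores | Adams 


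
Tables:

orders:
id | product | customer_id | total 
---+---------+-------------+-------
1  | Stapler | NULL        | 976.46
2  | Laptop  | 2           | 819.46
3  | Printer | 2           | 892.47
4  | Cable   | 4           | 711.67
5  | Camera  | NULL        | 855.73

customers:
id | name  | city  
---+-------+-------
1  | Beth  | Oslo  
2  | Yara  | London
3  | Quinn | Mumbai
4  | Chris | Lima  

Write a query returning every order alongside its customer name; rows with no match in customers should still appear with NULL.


LEFT JOIN keeps every row from orders (the left table); where customer_id has no match in customers, the customer columns become NULL. Walk through each order:
  - order 1 (Stapler): customer_id=NULL, no match -> kept with NULL
  - order 2 (Laptop): customer_id=2 -> matches Yara
  - order 3 (Printer): customer_id=2 -> matches Yara
  - order 4 (Cable): customer_id=4 -> matches Chris
  - order 5 (Camera): customer_id=NULL, no match -> kept with NULL
All 5 rows appear; 2 have NULL customer.

SQL:
SELECT a.product, b.name AS customer
FROM orders a
LEFT JOIN customers b ON a.customer_id = b.id

Result:
product | customer
--------+---------
Stapler | NULL    
Laptop  | Yara    
Printer | Yara    
Cable   | Chris   
Camera  | NULL    


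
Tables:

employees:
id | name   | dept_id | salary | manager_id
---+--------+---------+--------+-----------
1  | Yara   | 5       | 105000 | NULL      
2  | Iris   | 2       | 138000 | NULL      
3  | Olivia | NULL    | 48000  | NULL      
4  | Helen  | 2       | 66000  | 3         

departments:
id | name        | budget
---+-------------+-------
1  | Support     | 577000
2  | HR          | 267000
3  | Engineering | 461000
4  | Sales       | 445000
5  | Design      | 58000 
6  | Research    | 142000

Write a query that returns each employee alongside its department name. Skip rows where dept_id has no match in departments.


INNER JOIN keeps only employees rows whose dept_id matches an id in departments. Walk through each employee:
  - employee 1 (Yara): dept_id=5 -> matches Design
  - employee 2 (Iris): dept_id=2 -> matches HR
  - employee 3 (Olivia): dept_id=NULL, no match -> dropped
  - employee 4 (Helen): dept_id=2 -> matches HR
So 1 of 4 rows is dropped.

SQL:
SELECT a.name, b.name AS department
FROM employees a
INNER JOIN departments b ON a.dept_id = b.id

Result:
name  | department
------+-----------
Yara  | Design    
Iris  | HR        
Helen | HR        


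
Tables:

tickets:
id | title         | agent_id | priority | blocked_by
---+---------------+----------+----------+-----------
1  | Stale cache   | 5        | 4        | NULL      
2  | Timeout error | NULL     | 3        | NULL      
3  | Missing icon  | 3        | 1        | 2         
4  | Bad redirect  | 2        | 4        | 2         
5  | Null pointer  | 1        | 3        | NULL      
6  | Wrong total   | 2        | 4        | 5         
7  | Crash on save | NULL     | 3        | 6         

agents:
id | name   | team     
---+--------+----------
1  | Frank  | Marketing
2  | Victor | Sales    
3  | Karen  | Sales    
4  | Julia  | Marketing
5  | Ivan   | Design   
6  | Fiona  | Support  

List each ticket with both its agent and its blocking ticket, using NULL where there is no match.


Two LEFT JOINs from the same base table tickets: one to agents via agent_id, one to tickets itself via blocked_by. Both are LEFT so every ticket is preserved.
Match against agents:
  - ticket 1 (Stale cache): agent_id=5 -> matches Ivan
  - ticket 2 (Timeout error): agent_id=NULL, no match -> kept with NULL
  - ticket 3 (Missing icon): agent_id=3 -> matches Karen
  - ticket 4 (Bad redirect): agent_id=2 -> matches Victor
  - ticket 5 (Null pointer): agent_id=1 -> matches Frank
  - ticket 6 (Wrong total): agent_id=2 -> matches Victor
  - ticket 7 (Crash on save): agent_id=NULL, no match -> kept with NULL
Match against tickets (self):
  - ticket 1 (Stale cache): blocked_by=NULL -> NULL
  - ticket 2 (Timeout error): blocked_by=NULL -> NULL
  - ticket 3 (Missing icon): blocked_by=2 -> Timeout error
  - ticket 4 (Bad redirect): blocked_by=2 -> Timeout error
  - ticket 5 (Null pointer): blocked_by=NULL -> NULL
  - ticket 6 (Wrong total): blocked_by=5 -> Null pointer
  - ticket 7 (Crash on save): blocked_by=6 -> Wrong total

SQL:
SELECT a.title, b.name AS agent, c.title AS blocked_by
FROM tickets a
LEFT JOIN agents b ON a.agent_id = b.id
LEFT JOIN tickets c ON a.blocked_by = c.id

Result:
title         | agent  | blocked_by   
--------------+--------+--------------
Stale cache   | Ivan   | NULL         
Timeout error | NULL   | NULL         
Missing icon  | Karen  | Timeout error
Bad redirect  | Victor | Timeout error
Null pointer  | Frank  | NULL         
Wrong total   | Victor | Null pointer 
Crash on save | NULL   | Wrong total  


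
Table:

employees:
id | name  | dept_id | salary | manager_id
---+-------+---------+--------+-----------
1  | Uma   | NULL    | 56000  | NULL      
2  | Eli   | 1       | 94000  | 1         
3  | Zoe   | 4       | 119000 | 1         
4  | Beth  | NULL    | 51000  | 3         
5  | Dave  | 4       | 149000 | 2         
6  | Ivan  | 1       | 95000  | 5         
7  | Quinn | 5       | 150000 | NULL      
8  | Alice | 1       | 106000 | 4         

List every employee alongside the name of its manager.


This is a self-join: employees is joined to a second copy of itself, matching each row's manager_id to another row's id. Use LEFT JOIN so rows with manager_id=NULL are kept.
  - employee 1 (Uma): manager_id=NULL -> NULL
  - employee 2 (Eli): manager_id=1 -> Uma
  - employee 3 (Zoe): manager_id=1 -> Uma
  - employee 4 (Beth): manager_id=3 -> Zoe
  - employee 5 (Dave): manager_id=2 -> Eli
  - employee 6 (Ivan): manager_id=5 -> Dave
  - employee 7 (Quinn): manager_id=NULL -> NULL
  - employee 8 (Alice): manager_id=4 -> Beth

SQL:
SELECT a.name AS item, b.name AS manager
FROM employees a
LEFT JOIN employees b ON a.manager_id = b.id

Result:
item  | manager
------+--------
Uma   | NULL   
Eli   | Uma    
Zoe   | Uma    
Beth  | Zoe    
Dave  | Eli    
Ivan  | Dave   
Quinn | NULL   
Alice | Beth   


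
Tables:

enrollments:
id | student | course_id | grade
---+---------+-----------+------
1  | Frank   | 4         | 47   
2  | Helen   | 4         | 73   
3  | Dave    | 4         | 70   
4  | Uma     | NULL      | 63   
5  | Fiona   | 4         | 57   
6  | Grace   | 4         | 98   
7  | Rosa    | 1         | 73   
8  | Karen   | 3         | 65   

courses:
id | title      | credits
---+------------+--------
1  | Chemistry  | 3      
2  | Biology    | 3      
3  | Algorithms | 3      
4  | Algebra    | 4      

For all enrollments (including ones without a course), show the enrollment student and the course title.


LEFT JOIN keeps every row from enrollments (the left table); where course_id has no match in courses, the course columns become NULL. Walk through each enrollment:
  - enrollment 1 (Frank): course_id=4 -> matches Algebra
  - enrollment 2 (Helen): course_id=4 -> matches Algebra
  - enrollment 3 (Dave): course_id=4 -> matches Algebra
  - enrollment 4 (Uma): course_id=NULL, no match -> kept with NULL
  - enrollment 5 (Fiona): course_id=4 -> matches Algebra
  - enrollment 6 (Grace): course_id=4 -> matches Algebra
  - enrollment 7 (Rosa): course_id=1 -> matches Chemistry
  - enrollment 8 (Karen): course_id=3 -> matches Algorithms
All 8 rows appear; 1 has NULL course.

SQL:
SELECT a.student, b.title AS course
FROM enrollments a
LEFT JOIN courses b ON a.course_id = b.id

Result:
student | course    
--------+-----------
Frank   | Algebra   
Helen   | Algebra   
Dave    | Algebra   
Uma     | NULL      
Fiona   | Algebra   
Grace   | Algebra   
Rosa    | Chemistry 
Karen   | Algorithms


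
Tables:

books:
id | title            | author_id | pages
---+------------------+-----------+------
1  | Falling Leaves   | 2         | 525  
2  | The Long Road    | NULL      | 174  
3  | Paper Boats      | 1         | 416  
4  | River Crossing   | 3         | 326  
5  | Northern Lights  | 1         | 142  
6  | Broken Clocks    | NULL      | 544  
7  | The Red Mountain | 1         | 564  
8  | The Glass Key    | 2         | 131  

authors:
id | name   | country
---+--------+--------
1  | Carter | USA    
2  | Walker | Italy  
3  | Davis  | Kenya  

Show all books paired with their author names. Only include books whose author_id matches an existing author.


INNER JOIN keeps only books rows whose author_id matches an id in authors. Walk through each book:
  - book 1 (Falling Leaves): author_id=2 -> matches Walker
  - book 2 (The Long Road): author_id=NULL, no match -> dropped
  - book 3 (Paper Boats): author_id=1 -> matches Carter
  - book 4 (River Crossing): author_id=3 -> matches Davis
  - book 5 (Northern Lights): author_id=1 -> matches Carter
  - book 6 (Broken Clocks): author_id=NULL, no match -> dropped
  - book 7 (The Red Mountain): author_id=1 -> matches Carter
  - book 8 (The Glass Key): author_id=2 -> matches Walker
So 2 of 8 rows are dropped.

SQL:
SELECT a.title, b.name AS author
FROM books a
INNER JOIN authors b ON a.author_id = b.id

Result:
title            | author
-----------------+-------
Falling Leaves   | Walker
Paper Boats      | Carter
River Crossing   | Davis 
Northern Lights  | Carter
The Red Mountain | Carter
The Glass Key    | Walker


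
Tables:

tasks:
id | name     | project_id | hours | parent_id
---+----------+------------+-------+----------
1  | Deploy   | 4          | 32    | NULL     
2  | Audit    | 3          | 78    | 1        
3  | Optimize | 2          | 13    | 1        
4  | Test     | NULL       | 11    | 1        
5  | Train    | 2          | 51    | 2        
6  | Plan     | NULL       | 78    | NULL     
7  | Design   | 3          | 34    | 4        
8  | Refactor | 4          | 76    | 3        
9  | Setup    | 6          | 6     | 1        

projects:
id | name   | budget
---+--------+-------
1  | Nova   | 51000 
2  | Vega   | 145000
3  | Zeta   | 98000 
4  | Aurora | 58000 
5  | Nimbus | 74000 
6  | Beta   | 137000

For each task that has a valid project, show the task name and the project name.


INNER JOIN keeps only tasks rows whose project_id matches an id in projects. Walk through each task:
  - task 1 (Deploy): project_id=4 -> matches Aurora
  - task 2 (Audit): project_id=3 -> matches Zeta
  - task 3 (Optimize): project_id=2 -> matches Vega
  - task 4 (Test): project_id=NULL, no match -> dropped
  - task 5 (Train): project_id=2 -> matches Vega
  - task 6 (Plan): project_id=NULL, no match -> dropped
  - task 7 (Design): project_id=3 -> matches Zeta
  - task 8 (Refactor): project_id=4 -> matches Aurora
  - task 9 (Setup): project_id=6 -> matches Beta
So 2 of 9 rows are dropped.

SQL:
SELECT a.name, b.name AS project
FROM tasks a
INNER JOIN projects b ON a.project_id = b.id

Result:
name     | project
---------+--------
Deploy   | Aurora 
Audit    | Zeta   
Optimize | Vega   
Train    | Vega   
Design   | Zeta   
Refactor | Aurora 
Setup    | Beta   


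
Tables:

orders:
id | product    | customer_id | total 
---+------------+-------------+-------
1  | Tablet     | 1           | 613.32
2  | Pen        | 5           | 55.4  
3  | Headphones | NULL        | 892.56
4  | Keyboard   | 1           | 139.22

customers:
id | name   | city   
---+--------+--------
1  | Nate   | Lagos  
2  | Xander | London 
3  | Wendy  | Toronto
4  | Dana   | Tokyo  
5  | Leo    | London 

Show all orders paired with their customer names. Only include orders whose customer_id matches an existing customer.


INNER JOIN keeps only orders rows whose customer_id matches an id in customers. Walk through each order:
  - order 1 (Tablet): customer_id=1 -> matches Nate
  - order 2 (Pen): customer_id=5 -> matches Leo
  - order 3 (Headphones): customer_id=NULL, no match -> dropped
  - order 4 (Keyboard): customer_id=1 -> matches Nate
So 1 of 4 rows is dropped.

SQL:
SELECT a.product, b.name AS customer
FROM orders a
INNER JOIN customers b ON a.customer_id = b.id

Result:
product  | customer
---------+---------
Tablet   | Nate    
Pen      | Leo     
Keyboard | Nate    


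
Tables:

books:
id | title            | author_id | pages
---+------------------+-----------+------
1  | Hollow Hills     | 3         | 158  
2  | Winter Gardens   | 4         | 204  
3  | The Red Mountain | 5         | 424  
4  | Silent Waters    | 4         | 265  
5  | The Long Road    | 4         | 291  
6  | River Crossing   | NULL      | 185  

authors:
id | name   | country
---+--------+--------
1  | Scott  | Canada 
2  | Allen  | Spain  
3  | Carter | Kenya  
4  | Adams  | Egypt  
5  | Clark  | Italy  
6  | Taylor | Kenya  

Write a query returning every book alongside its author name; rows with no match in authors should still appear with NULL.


LEFT JOIN keeps every row from books (the left table); where author_id has no match in authors, the author columns become NULL. Walk through each book:
  - book 1 (Hollow Hills): author_id=3 -> matches Carter
  - book 2 (Winter Gardens): author_id=4 -> matches Adams
  - book 3 (The Red Mountain): author_id=5 -> matches Clark
  - book 4 (Silent Waters): author_id=4 -> matches Adams
  - book 5 (The Long Road): author_id=4 -> matches Adams
  - book 6 (River Crossing): author_id=NULL, no match -> kept with NULL
All 6 rows appear; 1 has NULL author.

SQL:
SELECT a.title, b.name AS author
FROM books a
LEFT JOIN authors b ON a.author_id = b.id

Result:
title            | author
-----------------+-------
Hollow Hills     | Carter
Winter Gardens   | Adams 
The Red Mountain | Clark 
Silent Waters    | Adams 
The Long Road    | Adams 
River Crossing   | NULL  


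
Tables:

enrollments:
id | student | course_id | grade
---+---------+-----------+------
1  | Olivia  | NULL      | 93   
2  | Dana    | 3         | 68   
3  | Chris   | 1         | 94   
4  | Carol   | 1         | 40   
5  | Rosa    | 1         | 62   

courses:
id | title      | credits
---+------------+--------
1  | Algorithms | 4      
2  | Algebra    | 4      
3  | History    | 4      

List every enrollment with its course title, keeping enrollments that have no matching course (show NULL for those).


LEFT JOIN keeps every row from enrollments (the left table); where course_id has no match in courses, the course columns become NULL. Walk through each enrollment:
  - enrollment 1 (Olivia): course_id=NULL, no match -> kept with NULL
  - enrollment 2 (Dana): course_id=3 -> matches History
  - enrollment 3 (Chris): course_id=1 -> matches Algorithms
  - enrollment 4 (Carol): course_id=1 -> matches Algorithms
  - enrollment 5 (Rosa): course_id=1 -> matches Algorithms
All 5 rows appear; 1 has NULL course.

SQL:
SELECT a.student, b.title AS course
FROM enrollments a
LEFT JOIN courses b ON a.course_id = b.id

Result:
student | course    
--------+-----------
Olivia  | NULL      
Dana    | History   
Chris   | Algorithms
Carol   | Algorithms
Rosa    | Algorithms


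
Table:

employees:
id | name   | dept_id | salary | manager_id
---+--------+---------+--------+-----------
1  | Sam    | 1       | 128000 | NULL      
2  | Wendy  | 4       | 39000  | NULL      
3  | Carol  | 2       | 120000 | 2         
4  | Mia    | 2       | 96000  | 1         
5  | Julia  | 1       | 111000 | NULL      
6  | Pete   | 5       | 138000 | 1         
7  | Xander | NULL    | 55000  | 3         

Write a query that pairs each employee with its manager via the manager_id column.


This is a self-join: employees is joined to a second copy of itself, matching each row's manager_id to another row's id. Use LEFT JOIN so rows with manager_id=NULL are kept.
  - employee 1 (Sam): manager_id=NULL -> NULL
  - employee 2 (Wendy): manager_id=NULL -> NULL
  - employee 3 (Carol): manager_id=2 -> Wendy
  - employee 4 (Mia): manager_id=1 -> Sam
  - employee 5 (Julia): manager_id=NULL -> NULL
  - employee 6 (Pete): manager_id=1 -> Sam
  - employee 7 (Xander): manager_id=3 -> Carol

SQL:
SELECT a.name AS item, b.name AS manager
FROM employees a
LEFT JOIN employees b ON a.manager_id = b.id

Result:
item   | manager
-------+--------
Sam    | NULL   
Wendy  | NULL   
Carol  | Wendy  
Mia    | Sam    
Julia  | NULL   
Pete   | Sam    
Xander | Carol  


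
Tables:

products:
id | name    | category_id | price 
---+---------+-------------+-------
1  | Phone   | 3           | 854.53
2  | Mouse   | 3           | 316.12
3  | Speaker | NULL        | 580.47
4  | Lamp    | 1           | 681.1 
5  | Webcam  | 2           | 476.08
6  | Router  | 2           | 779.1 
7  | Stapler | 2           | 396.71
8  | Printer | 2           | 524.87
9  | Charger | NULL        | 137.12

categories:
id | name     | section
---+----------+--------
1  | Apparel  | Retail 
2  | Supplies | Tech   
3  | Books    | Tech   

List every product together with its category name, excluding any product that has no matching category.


INNER JOIN keeps only products rows whose category_id matches an id in categories. Walk through each product:
  - product 1 (Phone): category_id=3 -> matches Books
  - product 2 (Mouse): category_id=3 -> matches Books
  - product 3 (Speaker): category_id=NULL, no match -> dropped
  - product 4 (Lamp): category_id=1 -> matches Apparel
  - product 5 (Webcam): category_id=2 -> matches Supplies
  - product 6 (Router): category_id=2 -> matches Supplies
  - product 7 (Stapler): category_id=2 -> matches Supplies
  - product 8 (Printer): category_id=2 -> matches Supplies
  - product 9 (Charger): category_id=NULL, no match -> dropped
So 2 of 9 rows are dropped.

SQL:
SELECT a.name, b.name AS category
FROM products a
INNER JOIN categories b ON a.category_id = b.id

Result:
name    | category
--------+---------
Phone   | Books   
Mouse   | Books   
Lamp    | Apparel 
Webcam  | Supplies
Router  | Supplies
Stapler | Supplies
Printer | Supplies


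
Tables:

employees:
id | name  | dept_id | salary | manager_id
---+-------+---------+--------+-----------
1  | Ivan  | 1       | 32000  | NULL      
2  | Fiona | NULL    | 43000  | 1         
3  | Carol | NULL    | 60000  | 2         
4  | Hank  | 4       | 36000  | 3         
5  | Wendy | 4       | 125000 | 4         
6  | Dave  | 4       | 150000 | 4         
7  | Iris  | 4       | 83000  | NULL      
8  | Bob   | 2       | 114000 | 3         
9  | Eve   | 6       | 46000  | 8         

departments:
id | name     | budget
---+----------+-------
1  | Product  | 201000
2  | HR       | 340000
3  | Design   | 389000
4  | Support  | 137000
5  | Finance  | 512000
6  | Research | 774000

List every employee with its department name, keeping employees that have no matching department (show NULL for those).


LEFT JOIN keeps every row from employees (the left table); where dept_id has no match in departments, the department columns become NULL. Walk through each employee:
  - employee 1 (Ivan): dept_id=1 -> matches Product
  - employee 2 (Fiona): dept_id=NULL, no match -> kept with NULL
  - employee 3 (Carol): dept_id=NULL, no match -> kept with NULL
  - employee 4 (Hank): dept_id=4 -> matches Support
  - employee 5 (Wendy): dept_id=4 -> matches Support
  - employee 6 (Dave): dept_id=4 -> matches Support
  - employee 7 (Iris): dept_id=4 -> matches Support
  - employee 8 (Bob): dept_id=2 -> matches HR
  - employee 9 (Eve): dept_id=6 -> matches Research
All 9 rows appear; 2 have NULL department.

SQL:
SELECT a.name, b.name AS department
FROM employees a
LEFT JOIN departments b ON a.dept_id = b.id

Result:
name  | department
------+-----------
Ivan  | Product   
Fiona | NULL      
Carol | NULL      
Hank  | Support   
Wendy | Support   
Dave  | Support   
Iris  | Support   
Bob   | HR        
Eve   | Research  
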